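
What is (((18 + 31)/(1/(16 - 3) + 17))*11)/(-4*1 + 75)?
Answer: 7007/15762 ≈ 0.44455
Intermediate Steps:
(((18 + 31)/(1/(16 - 3) + 17))*11)/(-4*1 + 75) = ((49/(1/13 + 17))*11)/(-4 + 75) = ((49/(1/13 + 17))*11)/71 = ((49/(222/13))*11)*(1/71) = ((49*(13/222))*11)*(1/71) = ((637/222)*11)*(1/71) = (7007/222)*(1/71) = 7007/15762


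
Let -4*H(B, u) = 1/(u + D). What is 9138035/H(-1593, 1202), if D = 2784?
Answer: -145696830040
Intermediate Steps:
H(B, u) = -1/(4*(2784 + u)) (H(B, u) = -1/(4*(u + 2784)) = -1/(4*(2784 + u)))
9138035/H(-1593, 1202) = 9138035/((-1/(11136 + 4*1202))) = 9138035/((-1/(11136 + 4808))) = 9138035/((-1/15944)) = 9138035/((-1*1/15944)) = 9138035/(-1/15944) = 9138035*(-15944) = -145696830040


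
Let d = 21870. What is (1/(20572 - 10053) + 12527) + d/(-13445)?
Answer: 354287591040/28285591 ≈ 12525.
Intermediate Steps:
(1/(20572 - 10053) + 12527) + d/(-13445) = (1/(20572 - 10053) + 12527) + 21870/(-13445) = (1/10519 + 12527) + 21870*(-1/13445) = (1/10519 + 12527) - 4374/2689 = 131771514/10519 - 4374/2689 = 354287591040/28285591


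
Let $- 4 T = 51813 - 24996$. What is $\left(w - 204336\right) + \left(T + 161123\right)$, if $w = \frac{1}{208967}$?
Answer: $- \frac{41724231919}{835868} \approx -49917.0$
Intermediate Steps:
$T = - \frac{26817}{4}$ ($T = - \frac{51813 - 24996}{4} = \left(- \frac{1}{4}\right) 26817 = - \frac{26817}{4} \approx -6704.3$)
$w = \frac{1}{208967} \approx 4.7854 \cdot 10^{-6}$
$\left(w - 204336\right) + \left(T + 161123\right) = \left(\frac{1}{208967} - 204336\right) + \left(- \frac{26817}{4} + 161123\right) = - \frac{42699480911}{208967} + \frac{617675}{4} = - \frac{41724231919}{835868}$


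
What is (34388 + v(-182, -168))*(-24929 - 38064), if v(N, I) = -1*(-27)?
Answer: -2167904095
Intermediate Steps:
v(N, I) = 27
(34388 + v(-182, -168))*(-24929 - 38064) = (34388 + 27)*(-24929 - 38064) = 34415*(-62993) = -2167904095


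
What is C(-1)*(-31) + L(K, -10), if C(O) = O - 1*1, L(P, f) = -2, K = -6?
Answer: 60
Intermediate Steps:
C(O) = -1 + O (C(O) = O - 1 = -1 + O)
C(-1)*(-31) + L(K, -10) = (-1 - 1)*(-31) - 2 = -2*(-31) - 2 = 62 - 2 = 60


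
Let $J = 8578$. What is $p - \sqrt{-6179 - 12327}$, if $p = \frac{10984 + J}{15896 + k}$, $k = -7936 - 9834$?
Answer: $- \frac{9781}{937} - i \sqrt{18506} \approx -10.439 - 136.04 i$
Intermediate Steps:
$k = -17770$
$p = - \frac{9781}{937}$ ($p = \frac{10984 + 8578}{15896 - 17770} = \frac{19562}{-1874} = 19562 \left(- \frac{1}{1874}\right) = - \frac{9781}{937} \approx -10.439$)
$p - \sqrt{-6179 - 12327} = - \frac{9781}{937} - \sqrt{-6179 - 12327} = - \frac{9781}{937} - \sqrt{-18506} = - \frac{9781}{937} - i \sqrt{18506}$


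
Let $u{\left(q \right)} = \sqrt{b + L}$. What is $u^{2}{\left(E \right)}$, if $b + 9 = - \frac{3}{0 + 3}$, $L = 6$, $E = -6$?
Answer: $-4$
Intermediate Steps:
$b = -10$ ($b = -9 - \frac{3}{0 + 3} = -9 - \frac{3}{3} = -9 - 1 = -10$)
$u{\left(q \right)} = 2 i$ ($u{\left(q \right)} = \sqrt{-10 + 6} = \sqrt{-4} = 2 i$)
$u^{2}{\left(E \right)} = \left(2 i\right)^{2} = -4$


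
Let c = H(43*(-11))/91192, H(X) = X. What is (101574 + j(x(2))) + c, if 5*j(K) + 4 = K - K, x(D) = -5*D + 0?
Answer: 46313313907/455960 ≈ 1.0157e+5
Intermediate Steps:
x(D) = -5*D
j(K) = -⅘ (j(K) = -⅘ + (K - K)/5 = -⅘ + (⅕)*0 = -⅘ + 0 = -⅘)
c = -473/91192 (c = (43*(-11))/91192 = -473*1/91192 = -473/91192 ≈ -0.0051869)
(101574 + j(x(2))) + c = (101574 - ⅘) - 473/91192 = 507866/5 - 473/91192 = 46313313907/455960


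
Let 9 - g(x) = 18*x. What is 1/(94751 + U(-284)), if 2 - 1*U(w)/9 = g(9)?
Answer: 1/96146 ≈ 1.0401e-5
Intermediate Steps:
g(x) = 9 - 18*x
U(w) = 1395 (U(w) = 18 - 9*(9 - 18*9) = 18 - 9*(9 - 162) = 18 - 9*(-153) = 18 + 1377 = 1395)
1/(94751 + U(-284)) = 1/(94751 + 1395) = 1/96146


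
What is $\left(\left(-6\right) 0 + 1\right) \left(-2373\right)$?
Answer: $-2373$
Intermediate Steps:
$\left(\left(-6\right) 0 + 1\right) \left(-2373\right) = \left(0 + 1\right) \left(-2373\right) = 1 \left(-2373\right) = -2373$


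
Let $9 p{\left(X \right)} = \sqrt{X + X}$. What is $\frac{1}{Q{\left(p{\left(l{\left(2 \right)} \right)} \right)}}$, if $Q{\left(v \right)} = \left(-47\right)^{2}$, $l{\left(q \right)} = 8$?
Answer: $\frac{1}{2209} \approx 0.00045269$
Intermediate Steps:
$p{\left(X \right)} = \frac{\sqrt{2} \sqrt{X}}{9}$ ($p{\left(X \right)} = \frac{\sqrt{X + X}}{9} = \frac{\sqrt{2 X}}{9} = \frac{\sqrt{2} \sqrt{X}}{9}$)
$Q{\left(v \right)} = 2209$
$\frac{1}{Q{\left(p{\left(l{\left(2 \right)} \right)} \right)}} = \frac{1}{2209}$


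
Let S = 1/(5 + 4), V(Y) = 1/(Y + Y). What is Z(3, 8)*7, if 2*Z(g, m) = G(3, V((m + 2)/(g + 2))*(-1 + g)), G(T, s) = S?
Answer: 7/18 ≈ 0.38889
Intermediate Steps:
V(Y) = 1/(2*Y)
S = ⅑ (S = 1/9 = ⅑ ≈ 0.11111)
G(T, s) = ⅑
Z(g, m) = 1/18 (Z(g, m) = (½)*(⅑) = 1/18)
Z(3, 8)*7 = (1/18)*7 = 7/18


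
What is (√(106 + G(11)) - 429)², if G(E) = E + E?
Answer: 184169 - 6864*√2 ≈ 1.7446e+5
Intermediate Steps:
G(E) = 2*E
(√(106 + G(11)) - 429)² = (√(106 + 2*11) - 429)² = (√(106 + 22) - 429)² = (√128 - 429)² = (8*√2 - 429)² = (-429 + 8*√2)²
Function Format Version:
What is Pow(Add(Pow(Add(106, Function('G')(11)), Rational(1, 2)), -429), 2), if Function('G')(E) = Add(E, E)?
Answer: Add(184169, Mul(-6864, Pow(2, Rational(1, 2)))) ≈ 1.7446e+5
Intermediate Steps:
Function('G')(E) = Mul(2, E)
Pow(Add(Pow(Add(106, Function('G')(11)), Rational(1, 2)), -429), 2) = Pow(Add(Pow(Add(106, Mul(2, 11)), Rational(1, 2)), -429), 2) = Pow(Add(Pow(Add(106, 22), Rational(1, 2)), -429), 2) = Pow(Add(Pow(128, Rational(1, 2)), -429), 2) = Pow(Add(Mul(8, Pow(2, Rational(1, 2))), -429), 2) = Pow(Add(-429, Mul(8, Pow(2, Rational(1, 2)))), 2)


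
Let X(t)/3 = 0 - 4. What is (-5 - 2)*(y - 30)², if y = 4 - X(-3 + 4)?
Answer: -1372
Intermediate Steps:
X(t) = -12 (X(t) = 3*(0 - 4) = 3*(-4) = -12)
y = 16 (y = 4 - 1*(-12) = 4 + 12 = 16)
(-5 - 2)*(y - 30)² = (-5 - 2)*(16 - 30)² = -7*(-14)² = -7*196 = -1372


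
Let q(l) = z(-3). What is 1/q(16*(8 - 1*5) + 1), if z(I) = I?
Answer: -⅓ ≈ -0.33333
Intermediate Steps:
q(l) = -3
1/q(16*(8 - 1*5) + 1) = 1/(-3) = -⅓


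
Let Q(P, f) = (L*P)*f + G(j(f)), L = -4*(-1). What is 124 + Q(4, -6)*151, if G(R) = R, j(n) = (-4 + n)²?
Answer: 728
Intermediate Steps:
L = 4
Q(P, f) = (-4 + f)² + 4*P*f (Q(P, f) = (4*P)*f + (-4 + f)² = 4*P*f + (-4 + f)² = (-4 + f)² + 4*P*f)
124 + Q(4, -6)*151 = 124 + ((-4 - 6)² + 4*4*(-6))*151 = 124 + ((-10)² - 96)*151 = 124 + (100 - 96)*151 = 124 + 4*151 = 124 + 604 = 728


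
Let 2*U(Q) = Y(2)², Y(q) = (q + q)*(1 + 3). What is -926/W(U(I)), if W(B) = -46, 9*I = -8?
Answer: 463/23 ≈ 20.130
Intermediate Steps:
I = -8/9 (I = (⅑)*(-8) = -8/9 ≈ -0.88889)
Y(q) = 8*q (Y(q) = (2*q)*4 = 8*q)
U(Q) = 128 (U(Q) = (8*2)²/2 = (½)*16² = (½)*256 = 128)
-926/W(U(I)) = -926/(-46) = -926*(-1/46) = 463/23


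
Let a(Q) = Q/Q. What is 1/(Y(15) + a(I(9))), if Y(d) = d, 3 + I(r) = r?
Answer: 1/16 ≈ 0.062500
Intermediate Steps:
I(r) = -3 + r
a(Q) = 1
1/(Y(15) + a(I(9))) = 1/(15 + 1) = 1/16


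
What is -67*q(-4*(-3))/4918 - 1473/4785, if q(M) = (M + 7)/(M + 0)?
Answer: -31007291/94130520 ≈ -0.32941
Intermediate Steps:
q(M) = (7 + M)/M
-67*q(-4*(-3))/4918 - 1473/4785 = -67*(7 - 4*(-3))/((-4*(-3)))/4918 - 1473/4785 = -67*(7 + 12)/12*(1/4918) - 1473*1/4785 = -67*19/12*(1/4918) - 491/1595 = -1273/12*1/4918 - 491/1595 = -1273/59016 - 491/1595 = -31007291/94130520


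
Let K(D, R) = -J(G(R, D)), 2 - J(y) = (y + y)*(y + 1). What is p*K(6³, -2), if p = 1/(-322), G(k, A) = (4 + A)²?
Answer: -2342608399/161 ≈ -1.4550e+7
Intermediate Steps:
J(y) = 2 - 2*y*(1 + y) (J(y) = 2 - (y + y)*(y + 1) = 2 - 2*y*(1 + y))
K(D, R) = -2 + 2*(4 + D)² + 2*(4 + D)⁴ (K(D, R) = -(2 - 2*(4 + D)² - 2*(4 + D)⁴) = -2 + 2*(4 + D)² + 2*(4 + D)⁴)
p = -1/322 ≈ -0.0031056
p*K(6³, -2) = -(-2 + 2*(4 + 6³)² + 2*(4 + 6³)⁴)/322 = -(-2 + 2*(4 + 216)² + 2*(4 + 216)⁴)/322 = -(-2 + 2*220² + 2*220⁴)/322 = -(-2 + 2*48400 + 2*2342560000)/322 = -(-2 + 96800 + 4685120000)/322 = -1/322*4685216798 = -2342608399/161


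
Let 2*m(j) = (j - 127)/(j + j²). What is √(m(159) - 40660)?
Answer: I*√102792544410/1590 ≈ 201.64*I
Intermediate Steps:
m(j) = (-127 + j)/(2*(j + j²)) (m(j) = ((j - 127)/(j + j²))/2 = ((-127 + j)/(j + j²))/2 = (-127 + j)/(2*(j + j²)))
√(m(159) - 40660) = √((½)*(-127 + 159)/(159*(1 + 159)) - 40660) = √((½)*(1/159)*32/160 - 40660) = √((½)*(1/159)*(1/160)*32 - 40660) = √(1/1590 - 40660) = √(-64649399/1590) = I*√102792544410/1590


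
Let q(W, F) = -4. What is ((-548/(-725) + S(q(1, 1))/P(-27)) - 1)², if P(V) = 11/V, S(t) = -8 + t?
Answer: 54267100209/63600625 ≈ 853.25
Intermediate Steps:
((-548/(-725) + S(q(1, 1))/P(-27)) - 1)² = ((-548/(-725) + (-8 - 4)/((11/(-27)))) - 1)² = ((-548*(-1/725) - 12/(11*(-1/27))) - 1)² = ((548/725 - 12/(-11/27)) - 1)² = ((548/725 - 12*(-27/11)) - 1)² = ((548/725 + 324/11) - 1)² = (240928/7975 - 1)² = (232953/7975)² = 54267100209/63600625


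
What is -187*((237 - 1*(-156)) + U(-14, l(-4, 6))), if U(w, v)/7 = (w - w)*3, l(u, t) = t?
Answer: -73491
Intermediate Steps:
U(w, v) = 0 (U(w, v) = 7*((w - w)*3) = 7*(0*3) = 7*0 = 0)
-187*((237 - 1*(-156)) + U(-14, l(-4, 6))) = -187*((237 - 1*(-156)) + 0) = -187*((237 + 156) + 0) = -187*(393 + 0) = -187*393 = -73491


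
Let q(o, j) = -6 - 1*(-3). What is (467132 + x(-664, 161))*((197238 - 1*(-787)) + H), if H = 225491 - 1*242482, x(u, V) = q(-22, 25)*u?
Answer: 84927394216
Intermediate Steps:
q(o, j) = -3 (q(o, j) = -6 + 3 = -3)
x(u, V) = -3*u
H = -16991 (H = 225491 - 242482 = -16991)
(467132 + x(-664, 161))*((197238 - 1*(-787)) + H) = (467132 - 3*(-664))*((197238 - 1*(-787)) - 16991) = (467132 + 1992)*((197238 + 787) - 16991) = 469124*(198025 - 16991) = 469124*181034 = 84927394216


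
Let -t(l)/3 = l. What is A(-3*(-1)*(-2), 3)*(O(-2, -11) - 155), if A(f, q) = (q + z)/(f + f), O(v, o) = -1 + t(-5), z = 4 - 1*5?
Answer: 47/2 ≈ 23.500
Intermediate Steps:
z = -1 (z = 4 - 5 = -1)
t(l) = -3*l
O(v, o) = 14 (O(v, o) = -1 - 3*(-5) = -1 + 15 = 14)
A(f, q) = (-1 + q)/(2*f) (A(f, q) = (q - 1)/(f + f) = (-1 + q)/((2*f)) = (-1 + q)*(1/(2*f)) = (-1 + q)/(2*f))
A(-3*(-1)*(-2), 3)*(O(-2, -11) - 155) = ((-1 + 3)/(2*((-3*(-1)*(-2)))))*(14 - 155) = ((½)*2/(3*(-2)))*(-141) = ((½)*2/(-6))*(-141) = ((½)*(-⅙)*2)*(-141) = -⅙*(-141) = 47/2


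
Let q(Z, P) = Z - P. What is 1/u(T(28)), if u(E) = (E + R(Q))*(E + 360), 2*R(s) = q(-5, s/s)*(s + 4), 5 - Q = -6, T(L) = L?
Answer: -1/6596 ≈ -0.00015161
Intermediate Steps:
Q = 11 (Q = 5 - 1*(-6) = 5 + 6 = 11)
R(s) = -12 - 3*s (R(s) = ((-5 - s/s)*(s + 4))/2 = ((-5 - 1*1)*(4 + s))/2 = ((-5 - 1)*(4 + s))/2 = (-6*(4 + s))/2 = (-24 - 6*s)/2 = -12 - 3*s)
u(E) = (-45 + E)*(360 + E) (u(E) = (E + (-12 - 3*11))*(E + 360) = (E + (-12 - 33))*(360 + E) = (E - 45)*(360 + E) = (-45 + E)*(360 + E))
1/u(T(28)) = 1/(-16200 + 28² + 315*28) = 1/(-16200 + 784 + 8820) = 1/(-6596) = -1/6596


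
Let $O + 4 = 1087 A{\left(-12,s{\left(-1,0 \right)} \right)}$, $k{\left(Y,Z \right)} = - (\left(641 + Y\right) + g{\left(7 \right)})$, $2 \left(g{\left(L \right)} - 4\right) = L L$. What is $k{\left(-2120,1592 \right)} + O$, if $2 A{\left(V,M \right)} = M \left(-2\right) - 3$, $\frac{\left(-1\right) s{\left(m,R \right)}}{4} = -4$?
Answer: $-17576$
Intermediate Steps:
$s{\left(m,R \right)} = 16$ ($s{\left(m,R \right)} = \left(-4\right) \left(-4\right) = 16$)
$g{\left(L \right)} = 4 + \frac{L^{2}}{2}$ ($g{\left(L \right)} = 4 + \frac{L L}{2} = 4 + \frac{L^{2}}{2}$)
$A{\left(V,M \right)} = - \frac{3}{2} - M$ ($A{\left(V,M \right)} = \frac{M \left(-2\right) - 3}{2} = \frac{- 2 M - 3}{2} = \frac{-3 - 2 M}{2} = - \frac{3}{2} - M$)
$k{\left(Y,Z \right)} = - \frac{1339}{2} - Y$ ($k{\left(Y,Z \right)} = - (\left(641 + Y\right) + \left(4 + \frac{7^{2}}{2}\right)) = - (\left(641 + Y\right) + \left(4 + \frac{1}{2} \cdot 49\right)) = - (\left(641 + Y\right) + \left(4 + \frac{49}{2}\right)) = - (\left(641 + Y\right) + \frac{57}{2}) = - (\frac{1339}{2} + Y) = - \frac{1339}{2} - Y$)
$O = - \frac{38053}{2}$ ($O = -4 + 1087 \left(- \frac{3}{2} - 16\right) = -4 + 1087 \left(- \frac{35}{2}\right) = -4 - \frac{38045}{2} = - \frac{38053}{2} \approx -19027.0$)
$k{\left(-2120,1592 \right)} + O = \left(- \frac{1339}{2} - -2120\right) - \frac{38053}{2} = \left(- \frac{1339}{2} + 2120\right) - \frac{38053}{2} = \frac{2901}{2} - \frac{38053}{2} = -17576$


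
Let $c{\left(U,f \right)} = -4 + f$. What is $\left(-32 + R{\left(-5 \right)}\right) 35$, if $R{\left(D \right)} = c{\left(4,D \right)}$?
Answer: $-1435$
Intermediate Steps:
$R{\left(D \right)} = -4 + D$
$\left(-32 + R{\left(-5 \right)}\right) 35 = \left(-32 - 9\right) 35 = \left(-41\right) 35 = -1435$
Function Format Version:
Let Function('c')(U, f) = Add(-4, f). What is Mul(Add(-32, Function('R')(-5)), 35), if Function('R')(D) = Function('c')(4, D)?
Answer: -1435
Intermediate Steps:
Function('R')(D) = Add(-4, D)
Mul(Add(-32, Function('R')(-5)), 35) = Mul(Add(-32, Add(-4, -5)), 35) = Mul(Add(-32, -9), 35) = Mul(-41, 35) = -1435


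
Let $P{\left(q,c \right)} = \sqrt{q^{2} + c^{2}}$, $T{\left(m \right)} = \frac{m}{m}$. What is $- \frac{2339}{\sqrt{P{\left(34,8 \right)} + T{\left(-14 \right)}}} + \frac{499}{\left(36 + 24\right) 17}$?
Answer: $\frac{499}{1020} - \frac{2339}{\sqrt{1 + 2 \sqrt{305}}} \approx -389.73$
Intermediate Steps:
$T{\left(m \right)} = 1$
$P{\left(q,c \right)} = \sqrt{c^{2} + q^{2}}$
$- \frac{2339}{\sqrt{P{\left(34,8 \right)} + T{\left(-14 \right)}}} + \frac{499}{\left(36 + 24\right) 17} = - \frac{2339}{\sqrt{\sqrt{8^{2} + 34^{2}} + 1}} + \frac{499}{\left(36 + 24\right) 17} = - \frac{2339}{\sqrt{\sqrt{64 + 1156} + 1}} + \frac{499}{60 \cdot 17} = - \frac{2339}{\sqrt{\sqrt{1220} + 1}} + \frac{499}{1020} = - \frac{2339}{\sqrt{2 \sqrt{305} + 1}} + 499 \cdot \frac{1}{1020} = - \frac{2339}{\sqrt{1 + 2 \sqrt{305}}} + \frac{499}{1020} = \frac{499}{1020} - \frac{2339}{\sqrt{1 + 2 \sqrt{305}}}$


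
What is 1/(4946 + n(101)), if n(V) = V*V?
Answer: 1/15147 ≈ 6.6020e-5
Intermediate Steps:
n(V) = V²
1/(4946 + n(101)) = 1/(4946 + 101²) = 1/(4946 + 10201) = 1/15147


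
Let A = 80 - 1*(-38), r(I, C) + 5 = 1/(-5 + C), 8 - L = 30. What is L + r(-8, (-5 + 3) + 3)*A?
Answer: -1283/2 ≈ -641.50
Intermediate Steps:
L = -22 (L = 8 - 1*30 = 8 - 30 = -22)
r(I, C) = -5 + 1/(-5 + C)
A = 118 (A = 80 + 38 = 118)
L + r(-8, (-5 + 3) + 3)*A = -22 + ((26 - 5*((-5 + 3) + 3))/(-5 + ((-5 + 3) + 3)))*118 = -22 + ((26 - 5*(-2 + 3))/(-5 + (-2 + 3)))*118 = -22 + ((26 - 5*1)/(-5 + 1))*118 = -22 + ((26 - 5)/(-4))*118 = -22 - 1/4*21*118 = -22 - 21/4*118 = -22 - 1239/2 = -1283/2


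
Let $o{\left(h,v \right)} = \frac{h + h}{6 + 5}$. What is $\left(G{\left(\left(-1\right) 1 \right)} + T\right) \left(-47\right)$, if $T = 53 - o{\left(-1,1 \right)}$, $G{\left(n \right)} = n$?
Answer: $- \frac{26978}{11} \approx -2452.5$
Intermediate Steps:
$o{\left(h,v \right)} = \frac{2 h}{11}$
$T = \frac{585}{11}$ ($T = 53 - \frac{2}{11} \left(-1\right) = 53 - - \frac{2}{11} = 53 + \frac{2}{11} = \frac{585}{11} \approx 53.182$)
$\left(G{\left(\left(-1\right) 1 \right)} + T\right) \left(-47\right) = \left(\left(-1\right) 1 + \frac{585}{11}\right) \left(-47\right) = \left(-1 + \frac{585}{11}\right) \left(-47\right) = \frac{574}{11} \left(-47\right) = - \frac{26978}{11}$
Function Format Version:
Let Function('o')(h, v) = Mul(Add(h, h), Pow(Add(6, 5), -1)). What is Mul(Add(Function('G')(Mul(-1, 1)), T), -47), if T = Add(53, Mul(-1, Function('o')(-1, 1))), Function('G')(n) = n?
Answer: Rational(-26978, 11) ≈ -2452.5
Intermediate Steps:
Function('o')(h, v) = Mul(Rational(2, 11), h) (Function('o')(h, v) = Mul(Mul(2, h), Pow(11, -1)) = Mul(Mul(2, h), Rational(1, 11)) = Mul(Rational(2, 11), h))
T = Rational(585, 11) (T = Add(53, Mul(-1, Mul(Rational(2, 11), -1))) = Add(53, Mul(-1, Rational(-2, 11))) = Add(53, Rational(2, 11)) = Rational(585, 11) ≈ 53.182)
Mul(Add(Function('G')(Mul(-1, 1)), T), -47) = Mul(Add(Mul(-1, 1), Rational(585, 11)), -47) = Mul(Add(-1, Rational(585, 11)), -47) = Mul(Rational(574, 11), -47) = Rational(-26978, 11)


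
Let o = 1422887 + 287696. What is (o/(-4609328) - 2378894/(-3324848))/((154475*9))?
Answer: 329854641053/1331650142925015600 ≈ 2.4770e-7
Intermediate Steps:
o = 1710583
(o/(-4609328) - 2378894/(-3324848))/((154475*9)) = (1710583/(-4609328) - 2378894/(-3324848))/((154475*9)) = (1710583*(-1/4609328) - 2378894*(-1/3324848))/1390275 = (-1710583/4609328 + 1189447/1662424)*(1/1390275) = (329854641053/957832186384)*(1/1390275) = 329854641053/1331650142925015600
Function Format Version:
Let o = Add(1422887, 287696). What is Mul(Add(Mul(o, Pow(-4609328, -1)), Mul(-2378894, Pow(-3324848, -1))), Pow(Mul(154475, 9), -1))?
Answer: Rational(329854641053, 1331650142925015600) ≈ 2.4770e-7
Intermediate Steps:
o = 1710583
Mul(Add(Mul(o, Pow(-4609328, -1)), Mul(-2378894, Pow(-3324848, -1))), Pow(Mul(154475, 9), -1)) = Mul(Add(Mul(1710583, Pow(-4609328, -1)), Mul(-2378894, Pow(-3324848, -1))), Pow(Mul(154475, 9), -1)) = Mul(Add(Mul(1710583, Rational(-1, 4609328)), Mul(-2378894, Rational(-1, 3324848))), Pow(1390275, -1)) = Mul(Add(Rational(-1710583, 4609328), Rational(1189447, 1662424)), Rational(1, 1390275)) = Mul(Rational(329854641053, 957832186384), Rational(1, 1390275)) = Rational(329854641053, 1331650142925015600)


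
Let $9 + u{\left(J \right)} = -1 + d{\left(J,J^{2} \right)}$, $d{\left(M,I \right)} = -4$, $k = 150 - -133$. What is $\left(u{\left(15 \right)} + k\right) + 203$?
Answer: $472$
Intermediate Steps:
$k = 283$ ($k = 150 + 133 = 283$)
$u{\left(J \right)} = -14$ ($u{\left(J \right)} = -9 - 5 = -14$)
$\left(u{\left(15 \right)} + k\right) + 203 = \left(-14 + 283\right) + 203 = 269 + 203 = 472$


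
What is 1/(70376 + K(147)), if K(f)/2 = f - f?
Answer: 1/70376 ≈ 1.4209e-5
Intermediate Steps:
K(f) = 0 (K(f) = 2*(f - f) = 2*0 = 0)
1/(70376 + K(147)) = 1/(70376 + 0) = 1/70376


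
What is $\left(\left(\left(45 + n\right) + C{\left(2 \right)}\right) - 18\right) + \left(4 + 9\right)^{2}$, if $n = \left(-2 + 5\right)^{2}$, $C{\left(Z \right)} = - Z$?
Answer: $203$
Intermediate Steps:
$n = 9$ ($n = 3^{2} = 9$)
$\left(\left(\left(45 + n\right) + C{\left(2 \right)}\right) - 18\right) + \left(4 + 9\right)^{2} = \left(\left(\left(45 + 9\right) - 2\right) - 18\right) + \left(4 + 9\right)^{2} = \left(\left(54 - 2\right) - 18\right) + 13^{2} = \left(52 - 18\right) + 169 = 34 + 169 = 203$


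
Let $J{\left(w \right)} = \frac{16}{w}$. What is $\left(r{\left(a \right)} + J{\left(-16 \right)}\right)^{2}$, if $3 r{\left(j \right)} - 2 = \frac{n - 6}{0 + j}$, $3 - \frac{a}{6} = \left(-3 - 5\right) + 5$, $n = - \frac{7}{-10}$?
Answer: $\frac{170569}{1166400} \approx 0.14624$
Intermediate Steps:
$n = \frac{7}{10}$ ($n = \left(-7\right) \left(- \frac{1}{10}\right) = \frac{7}{10} \approx 0.7$)
$a = 36$ ($a = 18 - 6 \left(\left(-3 - 5\right) + 5\right) = 18 - 6 \left(-8 + 5\right) = 18 - -18 = 18 + 18 = 36$)
$r{\left(j \right)} = \frac{2}{3} - \frac{53}{30 j}$ ($r{\left(j \right)} = \frac{2}{3} + \frac{\left(\frac{7}{10} - 6\right) \frac{1}{0 + j}}{3} = \frac{2}{3} + \frac{\left(- \frac{53}{10}\right) \frac{1}{j}}{3} = \frac{2}{3} - \frac{53}{30 j}$)
$\left(r{\left(a \right)} + J{\left(-16 \right)}\right)^{2} = \left(\frac{-53 + 20 \cdot 36}{30 \cdot 36} + \frac{16}{-16}\right)^{2} = \left(\frac{1}{30} \cdot \frac{1}{36} \left(-53 + 720\right) + 16 \left(- \frac{1}{16}\right)\right)^{2} = \left(\frac{1}{30} \cdot \frac{1}{36} \cdot 667 - 1\right)^{2} = \left(\frac{667}{1080} - 1\right)^{2} = \left(- \frac{413}{1080}\right)^{2} = \frac{170569}{1166400}$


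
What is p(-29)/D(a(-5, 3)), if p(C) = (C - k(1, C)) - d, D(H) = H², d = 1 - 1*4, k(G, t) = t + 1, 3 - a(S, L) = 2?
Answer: 2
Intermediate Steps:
a(S, L) = 1 (a(S, L) = 3 - 1*2 = 3 - 2 = 1)
k(G, t) = 1 + t
d = -3 (d = 1 - 4 = -3)
p(C) = 2 (p(C) = (C - (1 + C)) - 1*(-3) = (C + (-1 - C)) + 3 = -1 + 3 = 2)
p(-29)/D(a(-5, 3)) = 2/(1²) = 2/1 = 2*1 = 2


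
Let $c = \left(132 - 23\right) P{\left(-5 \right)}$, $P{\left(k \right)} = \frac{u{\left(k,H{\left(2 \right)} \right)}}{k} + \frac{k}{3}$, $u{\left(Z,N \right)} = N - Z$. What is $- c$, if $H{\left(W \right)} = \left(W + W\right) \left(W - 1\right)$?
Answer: $\frac{5668}{15} \approx 377.87$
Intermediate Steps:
$H{\left(W \right)} = 2 W \left(-1 + W\right)$
$P{\left(k \right)} = \frac{k}{3} + \frac{4 - k}{k}$ ($P{\left(k \right)} = \frac{2 \cdot 2 \left(-1 + 2\right) - k}{k} + \frac{k}{3} = \frac{2 \cdot 2 \cdot 1 - k}{k} + k \frac{1}{3} = \frac{4 - k}{k} + \frac{k}{3} = \frac{k}{3} + \frac{4 - k}{k}$)
$c = - \frac{5668}{15}$ ($c = \left(132 - 23\right) \left(-1 + \frac{4}{-5} + \frac{1}{3} \left(-5\right)\right) = 109 \left(-1 + 4 \left(- \frac{1}{5}\right) - \frac{5}{3}\right) = 109 \left(-1 - \frac{4}{5} - \frac{5}{3}\right) = 109 \left(- \frac{52}{15}\right) = - \frac{5668}{15} \approx -377.87$)
$- c = \left(-1\right) \left(- \frac{5668}{15}\right) = \frac{5668}{15}$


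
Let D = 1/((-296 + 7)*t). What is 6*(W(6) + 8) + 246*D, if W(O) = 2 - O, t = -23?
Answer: 159774/6647 ≈ 24.037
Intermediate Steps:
D = 1/6647 (D = 1/((-296 + 7)*(-23)) = -1/23/(-289) = -1/289*(-1/23) = 1/6647 ≈ 0.00015044)
6*(W(6) + 8) + 246*D = 6*((2 - 1*6) + 8) + 246*(1/6647) = 6*((2 - 6) + 8) + 246/6647 = 6*(-4 + 8) + 246/6647 = 6*4 + 246/6647 = 24 + 246/6647 = 159774/6647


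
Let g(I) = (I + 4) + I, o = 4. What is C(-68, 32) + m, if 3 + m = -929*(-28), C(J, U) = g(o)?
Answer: 26021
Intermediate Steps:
g(I) = 4 + 2*I (g(I) = (4 + I) + I = 4 + 2*I)
C(J, U) = 12 (C(J, U) = 4 + 2*4 = 4 + 8 = 12)
m = 26009 (m = -3 - 929*(-28) = -3 + 26012 = 26009)
C(-68, 32) + m = 12 + 26009 = 26021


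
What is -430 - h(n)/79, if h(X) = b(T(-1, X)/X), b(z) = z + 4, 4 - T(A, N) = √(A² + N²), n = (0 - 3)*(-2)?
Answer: -101924/237 + √37/474 ≈ -430.05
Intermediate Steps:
n = 6 (n = -3*(-2) = 6)
T(A, N) = 4 - √(A² + N²)
b(z) = 4 + z
h(X) = 4 + (4 - √(1 + X²))/X (h(X) = 4 + (4 - √((-1)² + X²))/X = 4 + (4 - √(1 + X²))/X)
-430 - h(n)/79 = -430 - (4 - √(1 + 6²) + 4*6)/6/79 = -430 - (4 - √(1 + 36) + 24)/6/79 = -430 - (4 - √37 + 24)/6/79 = -430 - (28 - √37)/6/79 = -430 - (14/3 - √37/6)/79 = -430 - (14/237 - √37/474) = -430 + (-14/237 + √37/474) = -101924/237 + √37/474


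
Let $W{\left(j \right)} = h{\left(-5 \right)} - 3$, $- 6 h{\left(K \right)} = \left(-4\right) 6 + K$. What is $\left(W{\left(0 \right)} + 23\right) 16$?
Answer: $\frac{1192}{3} \approx 397.33$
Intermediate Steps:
$h{\left(K \right)} = 4 - \frac{K}{6}$ ($h{\left(K \right)} = - \frac{\left(-4\right) 6 + K}{6} = - \frac{-24 + K}{6} = 4 - \frac{K}{6}$)
$W{\left(j \right)} = \frac{11}{6}$ ($W{\left(j \right)} = \left(4 - - \frac{5}{6}\right) - 3 = \left(4 + \frac{5}{6}\right) - 3 = \frac{29}{6} - 3 = \frac{11}{6}$)
$\left(W{\left(0 \right)} + 23\right) 16 = \left(\frac{11}{6} + 23\right) 16 = \frac{149}{6} \cdot 16 = \frac{1192}{3}$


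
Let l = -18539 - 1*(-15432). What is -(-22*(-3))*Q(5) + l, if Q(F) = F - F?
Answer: -3107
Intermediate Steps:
Q(F) = 0
l = -3107 (l = -18539 + 15432 = -3107)
-(-22*(-3))*Q(5) + l = -(-22*(-3))*0 - 3107 = -66*0 - 3107 = -1*0 - 3107 = 0 - 3107 = -3107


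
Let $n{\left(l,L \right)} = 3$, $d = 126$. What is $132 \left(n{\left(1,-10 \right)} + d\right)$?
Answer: $17028$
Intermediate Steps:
$132 \left(n{\left(1,-10 \right)} + d\right) = 132 \left(3 + 126\right) = 132 \cdot 129 = 17028$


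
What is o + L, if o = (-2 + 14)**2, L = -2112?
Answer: -1968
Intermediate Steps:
o = 144 (o = 12**2 = 144)
o + L = 144 - 2112 = -1968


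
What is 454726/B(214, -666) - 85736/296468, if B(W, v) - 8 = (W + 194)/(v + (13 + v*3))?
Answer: 44673006748021/770816800 ≈ 57955.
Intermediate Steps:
B(W, v) = 8 + (194 + W)/(13 + 4*v) (B(W, v) = 8 + (W + 194)/(v + (13 + v*3)) = 8 + (194 + W)/(v + (13 + 3*v)) = 8 + (194 + W)/(13 + 4*v))
454726/B(214, -666) - 85736/296468 = 454726/(((298 + 214 + 32*(-666))/(13 + 4*(-666)))) - 85736/296468 = 454726/(((298 + 214 - 21312)/(13 - 2664))) - 85736*1/296468 = 454726/((-20800/(-2651))) - 21434/74117 = 454726/((-1/2651*(-20800))) - 21434/74117 = 454726/(20800/2651) - 21434/74117 = 454726*(2651/20800) - 21434/74117 = 602739313/10400 - 21434/74117 = 44673006748021/770816800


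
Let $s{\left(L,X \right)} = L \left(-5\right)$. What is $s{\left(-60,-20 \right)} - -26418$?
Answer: $26718$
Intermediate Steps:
$s{\left(L,X \right)} = - 5 L$
$s{\left(-60,-20 \right)} - -26418 = \left(-5\right) \left(-60\right) - -26418 = 300 + 26418 = 26718$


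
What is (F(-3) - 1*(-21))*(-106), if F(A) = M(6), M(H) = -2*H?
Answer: -954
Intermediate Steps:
F(A) = -12 (F(A) = -2*6 = -12)
(F(-3) - 1*(-21))*(-106) = (-12 - 1*(-21))*(-106) = (-12 + 21)*(-106) = 9*(-106) = -954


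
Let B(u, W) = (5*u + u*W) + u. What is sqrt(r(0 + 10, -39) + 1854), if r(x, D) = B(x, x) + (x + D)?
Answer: sqrt(1985) ≈ 44.553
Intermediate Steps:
B(u, W) = 6*u + W*u (B(u, W) = (5*u + W*u) + u = 6*u + W*u)
r(x, D) = D + x + x*(6 + x) (r(x, D) = x*(6 + x) + (x + D) = x*(6 + x) + (D + x) = D + x + x*(6 + x))
sqrt(r(0 + 10, -39) + 1854) = sqrt((-39 + (0 + 10) + (0 + 10)*(6 + (0 + 10))) + 1854) = sqrt((-39 + 10 + 10*(6 + 10)) + 1854) = sqrt((-39 + 10 + 10*16) + 1854) = sqrt((-39 + 10 + 160) + 1854) = sqrt(131 + 1854) = sqrt(1985)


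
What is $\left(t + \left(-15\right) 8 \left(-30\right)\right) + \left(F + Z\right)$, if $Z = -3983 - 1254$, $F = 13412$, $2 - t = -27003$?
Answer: $38780$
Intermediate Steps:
$t = 27005$ ($t = 2 - -27003 = 2 + 27003 = 27005$)
$Z = -5237$
$\left(t + \left(-15\right) 8 \left(-30\right)\right) + \left(F + Z\right) = \left(27005 + \left(-15\right) 8 \left(-30\right)\right) + \left(13412 - 5237\right) = \left(27005 - -3600\right) + 8175 = \left(27005 + 3600\right) + 8175 = 30605 + 8175 = 38780$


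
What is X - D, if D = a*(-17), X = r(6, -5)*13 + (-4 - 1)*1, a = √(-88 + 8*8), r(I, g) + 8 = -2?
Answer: -135 + 34*I*√6 ≈ -135.0 + 83.283*I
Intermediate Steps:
r(I, g) = -10 (r(I, g) = -8 - 2 = -10)
a = 2*I*√6 (a = √(-88 + 64) = √(-24) = 2*I*√6 ≈ 4.899*I)
X = -135 (X = -10*13 + (-4 - 1)*1 = -130 - 5*1 = -130 - 5 = -135)
D = -34*I*√6 (D = (2*I*√6)*(-17) = -34*I*√6 ≈ -83.283*I)
X - D = -135 - (-34)*I*√6 = -135 + 34*I*√6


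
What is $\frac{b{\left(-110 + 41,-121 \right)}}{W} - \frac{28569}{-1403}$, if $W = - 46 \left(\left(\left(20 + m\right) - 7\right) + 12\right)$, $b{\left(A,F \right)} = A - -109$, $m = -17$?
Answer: $\frac{2471}{122} \approx 20.254$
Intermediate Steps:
$b{\left(A,F \right)} = 109 + A$ ($b{\left(A,F \right)} = A + 109 = 109 + A$)
$W = -368$ ($W = - 46 \left(\left(\left(20 - 17\right) - 7\right) + 12\right) = - 46 \left(\left(3 - 7\right) + 12\right) = - 46 \left(-4 + 12\right) = \left(-46\right) 8 = -368$)
$\frac{b{\left(-110 + 41,-121 \right)}}{W} - \frac{28569}{-1403} = \frac{109 + \left(-110 + 41\right)}{-368} - \frac{28569}{-1403} = \left(109 - 69\right) \left(- \frac{1}{368}\right) - - \frac{28569}{1403} = 40 \left(- \frac{1}{368}\right) + \frac{28569}{1403} = - \frac{5}{46} + \frac{28569}{1403} = \frac{2471}{122}$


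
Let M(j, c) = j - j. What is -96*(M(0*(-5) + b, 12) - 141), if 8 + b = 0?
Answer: 13536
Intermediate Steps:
b = -8 (b = -8 + 0 = -8)
M(j, c) = 0
-96*(M(0*(-5) + b, 12) - 141) = -96*(0 - 141) = -96*(-141) = 13536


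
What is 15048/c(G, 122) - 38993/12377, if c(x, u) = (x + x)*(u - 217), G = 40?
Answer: -3174973/618850 ≈ -5.1304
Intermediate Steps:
c(x, u) = 2*x*(-217 + u) (c(x, u) = (2*x)*(-217 + u) = 2*x*(-217 + u))
15048/c(G, 122) - 38993/12377 = 15048/((2*40*(-217 + 122))) - 38993/12377 = 15048/((2*40*(-95))) - 38993*1/12377 = 15048/(-7600) - 38993/12377 = 15048*(-1/7600) - 38993/12377 = -99/50 - 38993/12377 = -3174973/618850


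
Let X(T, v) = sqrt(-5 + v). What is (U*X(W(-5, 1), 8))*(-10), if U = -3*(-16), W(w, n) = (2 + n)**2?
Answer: -480*sqrt(3) ≈ -831.38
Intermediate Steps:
U = 48
(U*X(W(-5, 1), 8))*(-10) = (48*sqrt(-5 + 8))*(-10) = (48*sqrt(3))*(-10) = -480*sqrt(3)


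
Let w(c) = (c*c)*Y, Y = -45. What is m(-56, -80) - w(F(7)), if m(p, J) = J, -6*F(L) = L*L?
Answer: 11685/4 ≈ 2921.3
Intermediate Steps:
F(L) = -L²/6 (F(L) = -L*L/6 = -L²/6)
w(c) = -45*c² (w(c) = (c*c)*(-45) = c²*(-45) = -45*c²)
m(-56, -80) - w(F(7)) = -80 - (-45)*(-⅙*7²)² = -80 - (-45)*(-⅙*49)² = -80 - (-45)*(-49/6)² = -80 - (-45)*2401/36 = -80 - 1*(-12005/4) = -80 + 12005/4 = 11685/4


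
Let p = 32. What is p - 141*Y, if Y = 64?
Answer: -8992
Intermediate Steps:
p - 141*Y = 32 - 141*64 = 32 - 9024 = -8992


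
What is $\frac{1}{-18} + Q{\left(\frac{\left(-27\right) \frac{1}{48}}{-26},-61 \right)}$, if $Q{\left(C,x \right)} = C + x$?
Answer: $- \frac{228511}{3744} \approx -61.034$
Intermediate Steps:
$\frac{1}{-18} + Q{\left(\frac{\left(-27\right) \frac{1}{48}}{-26},-61 \right)} = \frac{1}{-18} - \left(61 - \frac{\left(-27\right) \frac{1}{48}}{-26}\right) = - \frac{1}{18} - \left(61 - \left(-27\right) \frac{1}{48} \left(- \frac{1}{26}\right)\right) = - \frac{1}{18} - \frac{25367}{416} = - \frac{228511}{3744}$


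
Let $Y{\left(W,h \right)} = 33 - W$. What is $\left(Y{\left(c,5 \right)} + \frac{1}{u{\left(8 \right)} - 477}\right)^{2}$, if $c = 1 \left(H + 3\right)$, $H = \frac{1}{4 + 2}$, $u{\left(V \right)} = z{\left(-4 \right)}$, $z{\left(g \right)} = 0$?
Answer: $\frac{809914681}{910116} \approx 889.9$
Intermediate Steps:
$u{\left(V \right)} = 0$
$H = \frac{1}{6} \approx 0.16667$
$c = \frac{19}{6}$ ($c = 1 \left(\frac{1}{6} + 3\right) = 1 \cdot \frac{19}{6} = \frac{19}{6} \approx 3.1667$)
$\left(Y{\left(c,5 \right)} + \frac{1}{u{\left(8 \right)} - 477}\right)^{2} = \left(\left(33 - \frac{19}{6}\right) + \frac{1}{0 - 477}\right)^{2} = \left(\left(33 - \frac{19}{6}\right) + \frac{1}{-477}\right)^{2} = \left(\frac{179}{6} - \frac{1}{477}\right)^{2} = \left(\frac{28459}{954}\right)^{2} = \frac{809914681}{910116}$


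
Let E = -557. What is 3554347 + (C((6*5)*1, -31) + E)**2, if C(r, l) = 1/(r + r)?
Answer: 13912478761/3600 ≈ 3.8646e+6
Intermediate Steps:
C(r, l) = 1/(2*r)
3554347 + (C((6*5)*1, -31) + E)**2 = 3554347 + (1/(2*(((6*5)*1))) - 557)**2 = 3554347 + (1/(2*((30*1))) - 557)**2 = 3554347 + ((1/2)/30 - 557)**2 = 3554347 + ((1/2)*(1/30) - 557)**2 = 3554347 + (1/60 - 557)**2 = 3554347 + (-33419/60)**2 = 3554347 + 1116829561/3600 = 13912478761/3600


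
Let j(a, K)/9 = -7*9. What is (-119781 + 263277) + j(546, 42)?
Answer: 142929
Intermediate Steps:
j(a, K) = -567 (j(a, K) = 9*(-7*9) = 9*(-63) = -567)
(-119781 + 263277) + j(546, 42) = (-119781 + 263277) - 567 = 143496 - 567 = 142929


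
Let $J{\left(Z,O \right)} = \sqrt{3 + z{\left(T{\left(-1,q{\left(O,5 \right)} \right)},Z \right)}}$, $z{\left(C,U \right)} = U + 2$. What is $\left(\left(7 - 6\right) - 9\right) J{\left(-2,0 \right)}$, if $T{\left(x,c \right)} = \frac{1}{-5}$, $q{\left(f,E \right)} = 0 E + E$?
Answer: $- 8 \sqrt{3} \approx -13.856$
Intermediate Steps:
$q{\left(f,E \right)} = E$ ($q{\left(f,E \right)} = 0 + E = E$)
$T{\left(x,c \right)} = - \frac{1}{5}$
$z{\left(C,U \right)} = 2 + U$
$J{\left(Z,O \right)} = \sqrt{5 + Z}$ ($J{\left(Z,O \right)} = \sqrt{3 + \left(2 + Z\right)} = \sqrt{5 + Z}$)
$\left(\left(7 - 6\right) - 9\right) J{\left(-2,0 \right)} = \left(\left(7 - 6\right) - 9\right) \sqrt{5 - 2} = \left(1 - 9\right) \sqrt{3} = - 8 \sqrt{3}$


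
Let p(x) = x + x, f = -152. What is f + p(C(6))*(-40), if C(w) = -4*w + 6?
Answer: 1288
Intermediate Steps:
C(w) = 6 - 4*w
p(x) = 2*x
f + p(C(6))*(-40) = -152 + (2*(6 - 4*6))*(-40) = -152 + (2*(6 - 24))*(-40) = -152 + (2*(-18))*(-40) = -152 - 36*(-40) = -152 + 1440 = 1288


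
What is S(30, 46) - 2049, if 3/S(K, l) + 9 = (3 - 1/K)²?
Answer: -369471/179 ≈ -2064.1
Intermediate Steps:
S(K, l) = 3/(-9 + (3 - 1/K)²)
S(30, 46) - 2049 = -3*30²/(-1 + 6*30) - 2049 = -3*900/(-1 + 180) - 2049 = -3*900/179 - 2049 = -3*900*1/179 - 2049 = -2700/179 - 2049 = -369471/179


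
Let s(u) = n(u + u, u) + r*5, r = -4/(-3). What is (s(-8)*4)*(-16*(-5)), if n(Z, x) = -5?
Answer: 1600/3 ≈ 533.33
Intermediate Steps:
r = 4/3 (r = -4*(-⅓) = 4/3 ≈ 1.3333)
s(u) = 5/3 (s(u) = -5 + (4/3)*5 = -5 + 20/3 = 5/3)
(s(-8)*4)*(-16*(-5)) = ((5/3)*4)*(-16*(-5)) = (20/3)*80 = 1600/3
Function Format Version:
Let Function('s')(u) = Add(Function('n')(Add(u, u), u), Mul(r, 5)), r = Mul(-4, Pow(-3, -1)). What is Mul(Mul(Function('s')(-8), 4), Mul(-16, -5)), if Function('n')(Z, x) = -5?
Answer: Rational(1600, 3) ≈ 533.33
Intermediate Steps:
r = Rational(4, 3) (r = Mul(-4, Rational(-1, 3)) = Rational(4, 3) ≈ 1.3333)
Function('s')(u) = Rational(5, 3) (Function('s')(u) = Add(-5, Mul(Rational(4, 3), 5)) = Add(-5, Rational(20, 3)) = Rational(5, 3))
Mul(Mul(Function('s')(-8), 4), Mul(-16, -5)) = Mul(Mul(Rational(5, 3), 4), Mul(-16, -5)) = Mul(Rational(20, 3), 80) = Rational(1600, 3)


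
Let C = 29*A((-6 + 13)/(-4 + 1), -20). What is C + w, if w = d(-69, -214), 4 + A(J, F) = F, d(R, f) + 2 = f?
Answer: -912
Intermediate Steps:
d(R, f) = -2 + f
A(J, F) = -4 + F
C = -696 (C = 29*(-4 - 20) = 29*(-24) = -696)
w = -216 (w = -2 - 214 = -216)
C + w = -696 - 216 = -912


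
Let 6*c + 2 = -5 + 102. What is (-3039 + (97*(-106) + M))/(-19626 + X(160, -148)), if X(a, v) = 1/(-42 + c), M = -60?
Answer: 2100817/3081288 ≈ 0.68180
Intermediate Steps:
c = 95/6 (c = -⅓ + (-5 + 102)/6 = -⅓ + (⅙)*97 = -⅓ + 97/6 = 95/6 ≈ 15.833)
X(a, v) = -6/157 (X(a, v) = 1/(-42 + 95/6) = 1/(-157/6) = -6/157)
(-3039 + (97*(-106) + M))/(-19626 + X(160, -148)) = (-3039 + (97*(-106) - 60))/(-19626 - 6/157) = (-3039 + (-10282 - 60))/(-3081288/157) = (-3039 - 10342)*(-157/3081288) = -13381*(-157/3081288) = 2100817/3081288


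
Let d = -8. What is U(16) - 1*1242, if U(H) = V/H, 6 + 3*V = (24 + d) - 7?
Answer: -19871/16 ≈ -1241.9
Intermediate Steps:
V = 1 (V = -2 + ((24 - 8) - 7)/3 = -2 + (16 - 7)/3 = -2 + (⅓)*9 = -2 + 3 = 1)
U(H) = 1/H
U(16) - 1*1242 = 1/16 - 1*1242 = 1/16 - 1242 = -19871/16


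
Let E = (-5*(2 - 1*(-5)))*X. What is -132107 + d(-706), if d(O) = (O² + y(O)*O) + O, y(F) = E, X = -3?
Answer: 291493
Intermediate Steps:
E = 105 (E = -5*(2 - 1*(-5))*(-3) = -5*(2 + 5)*(-3) = -5*7*(-3) = -35*(-3) = 105)
y(F) = 105
d(O) = O² + 106*O (d(O) = (O² + 105*O) + O = O² + 106*O)
-132107 + d(-706) = -132107 - 706*(106 - 706) = -132107 - 706*(-600) = -132107 + 423600 = 291493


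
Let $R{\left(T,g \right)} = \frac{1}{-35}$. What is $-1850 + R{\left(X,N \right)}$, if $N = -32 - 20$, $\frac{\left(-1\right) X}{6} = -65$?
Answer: $- \frac{64751}{35} \approx -1850.0$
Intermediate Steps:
$X = 390$ ($X = \left(-6\right) \left(-65\right) = 390$)
$N = -52$ ($N = -32 - 20 = -52$)
$R{\left(T,g \right)} = - \frac{1}{35}$
$-1850 + R{\left(X,N \right)} = -1850 - \frac{1}{35} = - \frac{64751}{35}$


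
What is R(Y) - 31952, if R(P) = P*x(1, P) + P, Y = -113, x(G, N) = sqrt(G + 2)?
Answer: -32065 - 113*sqrt(3) ≈ -32261.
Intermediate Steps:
x(G, N) = sqrt(2 + G)
R(P) = P + P*sqrt(3) (R(P) = P*sqrt(2 + 1) + P = P*sqrt(3) + P = P + P*sqrt(3))
R(Y) - 31952 = -113*(1 + sqrt(3)) - 31952 = (-113 - 113*sqrt(3)) - 31952 = -32065 - 113*sqrt(3)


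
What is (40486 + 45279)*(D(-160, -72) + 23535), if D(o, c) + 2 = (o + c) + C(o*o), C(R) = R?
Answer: 4193994265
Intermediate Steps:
D(o, c) = -2 + c + o + o² (D(o, c) = -2 + ((o + c) + o*o) = -2 + ((c + o) + o²) = -2 + (c + o + o²) = -2 + c + o + o²)
(40486 + 45279)*(D(-160, -72) + 23535) = (40486 + 45279)*((-2 - 72 - 160 + (-160)²) + 23535) = 85765*((-2 - 72 - 160 + 25600) + 23535) = 85765*(25366 + 23535) = 85765*48901 = 4193994265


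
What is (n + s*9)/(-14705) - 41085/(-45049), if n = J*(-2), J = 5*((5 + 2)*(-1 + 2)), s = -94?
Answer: 645419809/662445545 ≈ 0.97430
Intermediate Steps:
J = 35 (J = 5*(7*1) = 5*7 = 35)
n = -70 (n = 35*(-2) = -70)
(n + s*9)/(-14705) - 41085/(-45049) = (-70 - 94*9)/(-14705) - 41085/(-45049) = (-70 - 846)*(-1/14705) - 41085*(-1/45049) = -916*(-1/14705) + 41085/45049 = 916/14705 + 41085/45049 = 645419809/662445545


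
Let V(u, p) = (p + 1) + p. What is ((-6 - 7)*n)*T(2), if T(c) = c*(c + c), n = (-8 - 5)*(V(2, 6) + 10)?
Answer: 31096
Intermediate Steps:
V(u, p) = 1 + 2*p (V(u, p) = (1 + p) + p = 1 + 2*p)
n = -299 (n = (-8 - 5)*((1 + 2*6) + 10) = -13*((1 + 12) + 10) = -13*(13 + 10) = -13*23 = -299)
T(c) = 2*c² (T(c) = c*(2*c) = 2*c²)
((-6 - 7)*n)*T(2) = ((-6 - 7)*(-299))*(2*2²) = (-13*(-299))*(2*4) = 3887*8 = 31096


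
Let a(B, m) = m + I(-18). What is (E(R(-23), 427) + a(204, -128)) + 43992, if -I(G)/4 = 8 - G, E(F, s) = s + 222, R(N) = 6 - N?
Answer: 44409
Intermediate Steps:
E(F, s) = 222 + s
I(G) = -32 + 4*G (I(G) = -4*(8 - G) = -32 + 4*G)
a(B, m) = -104 + m (a(B, m) = m + (-32 + 4*(-18)) = m + (-32 - 72) = m - 104 = -104 + m)
(E(R(-23), 427) + a(204, -128)) + 43992 = ((222 + 427) + (-104 - 128)) + 43992 = (649 - 232) + 43992 = 417 + 43992 = 44409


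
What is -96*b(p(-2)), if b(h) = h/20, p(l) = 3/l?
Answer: 36/5 ≈ 7.2000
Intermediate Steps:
b(h) = h/20 (b(h) = h*(1/20) = h/20)
-96*b(p(-2)) = -24*3/(-2)/5 = -24*3*(-1/2)/5 = -24*(-3)/(5*2) = -96*(-3/40) = 36/5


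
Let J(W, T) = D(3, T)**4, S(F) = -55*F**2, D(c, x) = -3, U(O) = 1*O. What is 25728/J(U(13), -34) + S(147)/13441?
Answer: 83180651/362907 ≈ 229.21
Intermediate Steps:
U(O) = O
J(W, T) = 81 (J(W, T) = (-3)**4 = 81)
25728/J(U(13), -34) + S(147)/13441 = 25728/81 - 55*147**2/13441 = 25728*(1/81) - 55*21609*(1/13441) = 8576/27 - 1188495*1/13441 = 8576/27 - 1188495/13441 = 83180651/362907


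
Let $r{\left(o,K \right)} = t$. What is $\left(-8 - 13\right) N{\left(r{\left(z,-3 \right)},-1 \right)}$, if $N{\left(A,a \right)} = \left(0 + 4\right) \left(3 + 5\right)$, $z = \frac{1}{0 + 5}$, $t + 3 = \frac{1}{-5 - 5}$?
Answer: $-672$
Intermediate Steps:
$t = - \frac{31}{10}$ ($t = -3 + \frac{1}{-5 - 5} = -3 + \frac{1}{-10} = -3 - \frac{1}{10} = - \frac{31}{10} \approx -3.1$)
$z = \frac{1}{5} \approx 0.2$
$r{\left(o,K \right)} = - \frac{31}{10}$
$N{\left(A,a \right)} = 32$ ($N{\left(A,a \right)} = 4 \cdot 8 = 32$)
$\left(-8 - 13\right) N{\left(r{\left(z,-3 \right)},-1 \right)} = \left(-8 - 13\right) 32 = \left(-21\right) 32 = -672$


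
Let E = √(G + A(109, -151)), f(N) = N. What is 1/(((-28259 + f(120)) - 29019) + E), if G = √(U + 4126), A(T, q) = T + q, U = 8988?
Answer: 1/(-57158 + √(-42 + √13114)) ≈ -1.7498e-5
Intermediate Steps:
G = √13114 (G = √(8988 + 4126) = √13114 ≈ 114.52)
E = √(-42 + √13114) (E = √(√13114 + (109 - 151)) = √(√13114 - 42) = √(-42 + √13114) ≈ 8.5157)
1/(((-28259 + f(120)) - 29019) + E) = 1/(((-28259 + 120) - 29019) + √(-42 + √13114)) = 1/((-28139 - 29019) + √(-42 + √13114)) = 1/(-57158 + √(-42 + √13114))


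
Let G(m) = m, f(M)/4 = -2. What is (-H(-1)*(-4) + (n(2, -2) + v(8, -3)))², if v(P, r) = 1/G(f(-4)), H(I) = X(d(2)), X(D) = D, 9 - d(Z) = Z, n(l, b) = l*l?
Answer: 65025/64 ≈ 1016.0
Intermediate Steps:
n(l, b) = l²
f(M) = -8 (f(M) = 4*(-2) = -8)
d(Z) = 9 - Z
H(I) = 7 (H(I) = 9 - 1*2 = 9 - 2 = 7)
v(P, r) = -⅛ (v(P, r) = 1/(-8) = -⅛)
(-H(-1)*(-4) + (n(2, -2) + v(8, -3)))² = (-1*7*(-4) + (2² - ⅛))² = (-7*(-4) + (4 - ⅛))² = (28 + 31/8)² = (255/8)² = 65025/64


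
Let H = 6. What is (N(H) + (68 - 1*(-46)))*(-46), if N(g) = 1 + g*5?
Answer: -6670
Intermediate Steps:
N(g) = 1 + 5*g
(N(H) + (68 - 1*(-46)))*(-46) = ((1 + 5*6) + (68 - 1*(-46)))*(-46) = ((1 + 30) + (68 + 46))*(-46) = (31 + 114)*(-46) = 145*(-46) = -6670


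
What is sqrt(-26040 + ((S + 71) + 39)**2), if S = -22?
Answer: 2*I*sqrt(4574) ≈ 135.26*I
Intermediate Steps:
sqrt(-26040 + ((S + 71) + 39)**2) = sqrt(-26040 + ((-22 + 71) + 39)**2) = sqrt(-26040 + (49 + 39)**2) = sqrt(-26040 + 88**2) = sqrt(-26040 + 7744) = sqrt(-18296) = 2*I*sqrt(4574)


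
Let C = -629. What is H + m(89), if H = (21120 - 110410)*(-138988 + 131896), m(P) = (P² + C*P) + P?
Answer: 633196709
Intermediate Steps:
m(P) = P² - 628*P (m(P) = (P² - 629*P) + P = P² - 628*P)
H = 633244680 (H = -89290*(-7092) = 633244680)
H + m(89) = 633244680 + 89*(-628 + 89) = 633244680 + 89*(-539) = 633244680 - 47971 = 633196709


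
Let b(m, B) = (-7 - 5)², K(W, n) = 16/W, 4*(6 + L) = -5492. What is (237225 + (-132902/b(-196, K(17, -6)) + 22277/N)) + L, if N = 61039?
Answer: 1032443388923/4394808 ≈ 2.3492e+5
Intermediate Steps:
L = -1379 (L = -6 + (¼)*(-5492) = -6 - 1373 = -1379)
b(m, B) = 144 (b(m, B) = (-12)² = 144)
(237225 + (-132902/b(-196, K(17, -6)) + 22277/N)) + L = (237225 + (-132902/144 + 22277/61039)) - 1379 = (237225 + (-132902*1/144 + 22277*(1/61039))) - 1379 = (237225 + (-66451/72 + 22277/61039)) - 1379 = (237225 - 4054498645/4394808) - 1379 = 1038503829155/4394808 - 1379 = 1032443388923/4394808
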